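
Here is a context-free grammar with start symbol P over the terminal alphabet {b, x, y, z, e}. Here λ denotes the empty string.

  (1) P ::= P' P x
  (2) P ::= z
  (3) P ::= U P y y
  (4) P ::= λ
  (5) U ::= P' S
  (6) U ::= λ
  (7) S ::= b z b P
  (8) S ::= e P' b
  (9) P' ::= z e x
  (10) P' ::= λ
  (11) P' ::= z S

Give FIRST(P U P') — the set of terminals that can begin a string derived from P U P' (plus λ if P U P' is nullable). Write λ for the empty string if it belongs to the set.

FIRST(S) = {b, e}
FIRST(P') = {λ, z}
FIRST(U) = {λ, b, e, z}  (via P' S)
FIRST(P) = {λ, b, e, x, y, z}  (via P' P x, U P y y)
FIRST(P U P'): take FIRST of each symbol in turn, carrying on past any symbol whose FIRST contains λ; result {λ, b, e, x, y, z}.

{λ, b, e, x, y, z}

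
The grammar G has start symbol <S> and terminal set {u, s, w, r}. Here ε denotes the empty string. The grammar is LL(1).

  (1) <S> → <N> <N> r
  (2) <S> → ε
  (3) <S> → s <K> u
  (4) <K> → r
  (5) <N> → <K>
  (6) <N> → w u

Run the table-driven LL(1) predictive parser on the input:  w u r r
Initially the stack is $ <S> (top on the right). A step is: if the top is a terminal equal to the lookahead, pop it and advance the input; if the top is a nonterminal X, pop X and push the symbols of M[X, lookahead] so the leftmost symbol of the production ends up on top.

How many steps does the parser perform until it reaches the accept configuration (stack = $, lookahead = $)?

     Stack        Input      Action
  1  $ <S>        w u r r $  expand <S> → <N> <N> r
  2  $ r <N> <N>  w u r r $  expand <N> → w u
  3  $ r <N> u w  w u r r $  match w
  4  $ r <N> u    u r r $    match u
  5  $ r <N>      r r $      expand <N> → <K>
  6  $ r <K>      r r $      expand <K> → r
  7  $ r r        r r $      match r
  8  $ r          r $        match r
Accept reached after 8 steps.

8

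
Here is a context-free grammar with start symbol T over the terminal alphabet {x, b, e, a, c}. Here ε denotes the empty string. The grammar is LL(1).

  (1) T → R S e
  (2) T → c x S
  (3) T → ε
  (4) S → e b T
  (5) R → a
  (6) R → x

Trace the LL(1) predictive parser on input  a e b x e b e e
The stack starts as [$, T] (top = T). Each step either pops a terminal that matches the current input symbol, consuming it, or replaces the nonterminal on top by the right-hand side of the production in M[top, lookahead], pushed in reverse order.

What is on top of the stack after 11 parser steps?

      Stack        Input              Action
   1  $ T          a e b x e b e e $  expand T → R S e
   2  $ e S R      a e b x e b e e $  expand R → a
   3  $ e S a      a e b x e b e e $  match a
   4  $ e S        e b x e b e e $    expand S → e b T
   5  $ e T b e    e b x e b e e $    match e
   6  $ e T b      b x e b e e $      match b
   7  $ e T        x e b e e $        expand T → R S e
   8  $ e e S R    x e b e e $        expand R → x
   9  $ e e S x    x e b e e $        match x
  10  $ e e S      e b e e $          expand S → e b T
  11  $ e e T b e  e b e e $          match e
Stack after step 11: $ e e T b (top = b).

b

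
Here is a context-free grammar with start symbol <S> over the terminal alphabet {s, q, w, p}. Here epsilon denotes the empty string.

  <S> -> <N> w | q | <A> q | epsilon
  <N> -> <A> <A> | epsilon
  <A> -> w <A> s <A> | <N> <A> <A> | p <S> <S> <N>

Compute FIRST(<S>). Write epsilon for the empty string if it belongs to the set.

FIRST(<S>): from <S>-><N> w we get {p, w}; from <S>->q we get {q}; from <S>-><A> q we get {p, w}; from <S>->epsilon we get {epsilon}. So FIRST(<S>) = {epsilon, p, q, w}.
FIRST(<N>): from <N>-><A> <A> we get {p, w}; from <N>->epsilon we get {epsilon}. So FIRST(<N>) = {epsilon, p, w}.
FIRST(<A>): from <A>->w <A> s <A> we get {w}; from <A>-><N> <A> <A> we get {p, w}; from <A>->p <S> <S> <N> we get {p}. So FIRST(<A>) = {p, w}.

{epsilon, p, q, w}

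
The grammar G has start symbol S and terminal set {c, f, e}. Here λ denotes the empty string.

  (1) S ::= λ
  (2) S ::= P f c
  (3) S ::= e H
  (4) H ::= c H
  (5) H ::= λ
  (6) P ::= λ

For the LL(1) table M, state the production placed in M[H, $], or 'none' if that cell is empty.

H ::= λ

FIRST(H) = {λ, c}
FIRST(P) = {λ}
FIRST(S) = {λ, e, f}  (via P f c)
FOLLOW(S) includes $ since S is the start symbol.
FOLLOW(S): S appears on no right-hand side. Thus FOLLOW(S) = {$}.
FOLLOW(H): in S::=e H, the suffix after H is empty, so FOLLOW(H) ⊇ FOLLOW(S) = {$}; in H::=c H, the suffix after H is empty (adds nothing new). Thus FOLLOW(H) = {$}.
For H ::= c H: FIRST(c H) = {c}, so it goes in M[H, t] for t ∈ {c}.
For H ::= λ: FIRST(λ) = {λ}, so it goes in M[H, t] for t ∈ {}; since λ ∈ FIRST, also for every t ∈ FOLLOW(H) = {$}.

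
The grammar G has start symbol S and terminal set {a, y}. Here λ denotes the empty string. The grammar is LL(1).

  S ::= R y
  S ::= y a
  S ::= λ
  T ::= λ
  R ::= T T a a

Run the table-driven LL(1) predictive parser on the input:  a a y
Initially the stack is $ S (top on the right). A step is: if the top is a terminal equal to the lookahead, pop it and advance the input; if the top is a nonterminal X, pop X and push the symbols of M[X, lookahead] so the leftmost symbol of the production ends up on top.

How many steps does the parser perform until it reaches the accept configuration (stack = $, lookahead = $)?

     Stack        Input    Action
  1  $ S          a a y $  expand S ::= R y
  2  $ y R        a a y $  expand R ::= T T a a
  3  $ y a a T T  a a y $  expand T ::= λ
  4  $ y a a T    a a y $  expand T ::= λ
  5  $ y a a      a a y $  match a
  6  $ y a        a y $    match a
  7  $ y          y $      match y
Accept reached after 7 steps.

7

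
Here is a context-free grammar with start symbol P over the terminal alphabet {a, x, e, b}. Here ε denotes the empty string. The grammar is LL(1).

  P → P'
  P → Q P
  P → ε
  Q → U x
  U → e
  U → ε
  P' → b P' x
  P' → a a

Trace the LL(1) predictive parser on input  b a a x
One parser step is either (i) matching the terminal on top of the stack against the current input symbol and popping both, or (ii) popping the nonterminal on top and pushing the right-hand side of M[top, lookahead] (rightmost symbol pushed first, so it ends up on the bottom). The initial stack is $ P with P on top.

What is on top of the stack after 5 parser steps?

a

     Stack     Input      Action
  1  $ P       b a a x $  expand P → P'
  2  $ P'      b a a x $  expand P' → b P' x
  3  $ x P' b  b a a x $  match b
  4  $ x P'    a a x $    expand P' → a a
  5  $ x a a   a a x $    match a
Stack after step 5: $ x a (top = a).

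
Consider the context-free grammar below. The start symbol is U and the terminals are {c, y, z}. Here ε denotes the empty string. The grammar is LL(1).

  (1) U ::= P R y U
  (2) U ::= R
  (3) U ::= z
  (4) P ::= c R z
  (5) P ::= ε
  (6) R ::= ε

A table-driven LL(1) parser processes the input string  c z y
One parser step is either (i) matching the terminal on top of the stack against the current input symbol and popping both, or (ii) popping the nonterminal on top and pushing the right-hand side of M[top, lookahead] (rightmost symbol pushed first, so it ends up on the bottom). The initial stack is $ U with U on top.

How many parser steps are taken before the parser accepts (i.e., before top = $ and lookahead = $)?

9

step 1: stack=$ U  input=c z y $  — expand U ::= P R y U
step 2: stack=$ U y R P  input=c z y $  — expand P ::= c R z
step 3: stack=$ U y R z R c  input=c z y $  — match c
step 4: stack=$ U y R z R  input=z y $  — expand R ::= ε
step 5: stack=$ U y R z  input=z y $  — match z
step 6: stack=$ U y R  input=y $  — expand R ::= ε
step 7: stack=$ U y  input=y $  — match y
step 8: stack=$ U  input=$  — expand U ::= R
step 9: stack=$ R  input=$  — expand R ::= ε
Accept reached after 9 steps.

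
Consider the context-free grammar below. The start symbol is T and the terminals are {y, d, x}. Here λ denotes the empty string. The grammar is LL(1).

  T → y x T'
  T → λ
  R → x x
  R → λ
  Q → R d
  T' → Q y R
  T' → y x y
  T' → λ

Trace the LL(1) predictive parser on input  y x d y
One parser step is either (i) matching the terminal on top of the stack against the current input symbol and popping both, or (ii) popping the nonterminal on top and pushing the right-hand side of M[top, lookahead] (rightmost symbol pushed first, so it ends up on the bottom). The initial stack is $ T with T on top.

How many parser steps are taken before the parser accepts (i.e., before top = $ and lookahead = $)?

     Stack      Input      Action
  1  $ T        y x d y $  expand T → y x T'
  2  $ T' x y   y x d y $  match y
  3  $ T' x     x d y $    match x
  4  $ T'       d y $      expand T' → Q y R
  5  $ R y Q    d y $      expand Q → R d
  6  $ R y d R  d y $      expand R → λ
  7  $ R y d    d y $      match d
  8  $ R y      y $        match y
  9  $ R        $          expand R → λ
Accept reached after 9 steps.

9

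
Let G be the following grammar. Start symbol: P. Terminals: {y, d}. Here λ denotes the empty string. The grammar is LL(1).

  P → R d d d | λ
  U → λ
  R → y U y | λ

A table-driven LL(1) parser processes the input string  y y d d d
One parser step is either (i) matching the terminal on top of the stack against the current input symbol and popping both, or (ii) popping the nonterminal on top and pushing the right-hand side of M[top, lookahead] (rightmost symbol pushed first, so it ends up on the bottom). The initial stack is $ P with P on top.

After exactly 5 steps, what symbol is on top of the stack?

d

     Stack          Input        Action
  1  $ P            y y d d d $  expand P → R d d d
  2  $ d d d R      y y d d d $  expand R → y U y
  3  $ d d d y U y  y y d d d $  match y
  4  $ d d d y U    y d d d $    expand U → λ
  5  $ d d d y      y d d d $    match y
Stack after step 5: $ d d d (top = d).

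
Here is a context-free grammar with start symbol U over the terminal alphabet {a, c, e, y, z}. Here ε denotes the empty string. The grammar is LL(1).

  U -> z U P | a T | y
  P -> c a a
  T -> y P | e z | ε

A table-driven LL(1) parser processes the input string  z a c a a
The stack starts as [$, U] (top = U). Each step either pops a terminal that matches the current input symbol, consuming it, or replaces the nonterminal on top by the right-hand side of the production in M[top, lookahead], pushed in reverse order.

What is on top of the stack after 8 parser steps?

a

step 1: stack=$ U  input=z a c a a $  — expand U -> z U P
step 2: stack=$ P U z  input=z a c a a $  — match z
step 3: stack=$ P U  input=a c a a $  — expand U -> a T
step 4: stack=$ P T a  input=a c a a $  — match a
step 5: stack=$ P T  input=c a a $  — expand T -> ε
step 6: stack=$ P  input=c a a $  — expand P -> c a a
step 7: stack=$ a a c  input=c a a $  — match c
step 8: stack=$ a a  input=a a $  — match a
Stack after step 8: $ a (top = a).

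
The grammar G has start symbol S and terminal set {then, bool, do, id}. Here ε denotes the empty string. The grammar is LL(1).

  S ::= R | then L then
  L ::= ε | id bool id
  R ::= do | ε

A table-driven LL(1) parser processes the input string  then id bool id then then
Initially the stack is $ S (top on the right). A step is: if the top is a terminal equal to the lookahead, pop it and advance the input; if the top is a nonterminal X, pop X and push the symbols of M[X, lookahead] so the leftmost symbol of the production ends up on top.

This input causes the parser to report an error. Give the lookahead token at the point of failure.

then

step 1: stack=$ S  input=then id bool id then then $  — expand S ::= then L then
step 2: stack=$ then L then  input=then id bool id then then $  — match then
step 3: stack=$ then L  input=id bool id then then $  — expand L ::= id bool id
step 4: stack=$ then id bool id  input=id bool id then then $  — match id
step 5: stack=$ then id bool  input=bool id then then $  — match bool
step 6: stack=$ then id  input=id then then $  — match id
step 7: stack=$ then  input=then then $  — match then
step 8: stack=$  input=then $  — error: stack empty but input remains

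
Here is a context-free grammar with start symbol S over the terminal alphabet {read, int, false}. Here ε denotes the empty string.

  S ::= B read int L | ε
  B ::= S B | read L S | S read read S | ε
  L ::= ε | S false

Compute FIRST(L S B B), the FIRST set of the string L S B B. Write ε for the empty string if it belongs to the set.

{ε, false, read}

FIRST(S) = {ε, read}  (via B read int L)
FIRST(B) = {ε, read}  (via S B, S read read S)
FIRST(L) = {ε, false, read}  (via S false)
FIRST(L S B B): take FIRST of each symbol in turn, carrying on past any symbol whose FIRST contains ε; result {ε, false, read}.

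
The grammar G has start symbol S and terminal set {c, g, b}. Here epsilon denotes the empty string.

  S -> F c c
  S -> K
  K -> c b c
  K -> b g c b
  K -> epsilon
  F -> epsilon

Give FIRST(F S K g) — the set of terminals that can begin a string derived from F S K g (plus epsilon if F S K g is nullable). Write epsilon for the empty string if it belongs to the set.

FIRST(K): from K->c b c we get {c}; from K->b g c b we get {b}; from K->epsilon we get {epsilon}. So FIRST(K) = {epsilon, b, c}.
FIRST(F): from F->epsilon we get {epsilon}. So FIRST(F) = {epsilon}.
FIRST(S): from S->F c c we get {c}; from S->K we get {epsilon, b, c}. So FIRST(S) = {epsilon, b, c}.
FIRST(F S K g): take FIRST of each symbol in turn, carrying on past any symbol whose FIRST contains epsilon; result {b, c, g}.

{b, c, g}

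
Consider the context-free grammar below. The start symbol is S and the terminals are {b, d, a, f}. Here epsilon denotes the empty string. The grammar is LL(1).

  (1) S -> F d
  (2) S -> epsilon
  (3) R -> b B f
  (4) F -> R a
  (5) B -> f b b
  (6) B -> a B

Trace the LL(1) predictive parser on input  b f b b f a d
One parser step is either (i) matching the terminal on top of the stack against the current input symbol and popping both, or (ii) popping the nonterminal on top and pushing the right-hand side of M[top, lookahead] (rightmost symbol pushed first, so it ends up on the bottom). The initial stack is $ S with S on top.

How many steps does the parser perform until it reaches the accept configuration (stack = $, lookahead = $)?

      Stack          Input            Action
   1  $ S            b f b b f a d $  expand S -> F d
   2  $ d F          b f b b f a d $  expand F -> R a
   3  $ d a R        b f b b f a d $  expand R -> b B f
   4  $ d a f B b    b f b b f a d $  match b
   5  $ d a f B      f b b f a d $    expand B -> f b b
   6  $ d a f b b f  f b b f a d $    match f
   7  $ d a f b b    b b f a d $      match b
   8  $ d a f b      b f a d $        match b
   9  $ d a f        f a d $          match f
  10  $ d a          a d $            match a
  11  $ d            d $              match d
Accept reached after 11 steps.

11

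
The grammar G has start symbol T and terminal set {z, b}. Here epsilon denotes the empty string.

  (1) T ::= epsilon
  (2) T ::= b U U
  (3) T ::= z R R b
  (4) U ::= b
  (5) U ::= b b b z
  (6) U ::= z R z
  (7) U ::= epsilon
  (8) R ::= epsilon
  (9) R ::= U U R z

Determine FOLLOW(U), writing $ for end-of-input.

{$, b, z}

FIRST(T) = {epsilon, b, z}
FIRST(U) = {epsilon, b, z}
FIRST(R) = {epsilon, b, z}  (via U U R z)
FOLLOW(T) includes $ since T is the start symbol.
FOLLOW(T): T appears on no right-hand side. Thus FOLLOW(T) = {$}.
FOLLOW(U): in T::=b U U (occurrence 1), U is followed by U with FIRST {epsilon, b, z}; in T::=b U U (occurrence 1), the suffix after U is nullable, so FOLLOW(U) ⊇ FOLLOW(T) = {$}; in T::=b U U (occurrence 2), the suffix after U is empty, so FOLLOW(U) ⊇ FOLLOW(T) = {$}; in R::=U U R z (occurrence 1), U is followed by U R z with FIRST {b, z}; in R::=U U R z (occurrence 2), U is followed by R z with FIRST {b, z}. Thus FOLLOW(U) = {$, b, z}.
FOLLOW(R): in T::=z R R b (occurrence 1), R is followed by R b with FIRST {b, z}; in T::=z R R b (occurrence 2), R is followed by b with FIRST {b}; in U::=z R z, R is followed by z with FIRST {z}; in R::=U U R z, R is followed by z with FIRST {z}. Thus FOLLOW(R) = {b, z}.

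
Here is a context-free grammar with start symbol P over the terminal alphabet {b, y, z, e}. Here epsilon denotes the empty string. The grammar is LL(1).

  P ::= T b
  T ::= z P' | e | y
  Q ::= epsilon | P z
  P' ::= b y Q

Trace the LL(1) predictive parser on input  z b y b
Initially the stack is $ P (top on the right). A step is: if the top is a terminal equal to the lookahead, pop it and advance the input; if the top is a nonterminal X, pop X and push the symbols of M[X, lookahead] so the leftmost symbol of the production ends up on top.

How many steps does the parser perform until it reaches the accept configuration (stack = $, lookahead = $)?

step 1: stack=$ P  input=z b y b $  — expand P ::= T b
step 2: stack=$ b T  input=z b y b $  — expand T ::= z P'
step 3: stack=$ b P' z  input=z b y b $  — match z
step 4: stack=$ b P'  input=b y b $  — expand P' ::= b y Q
step 5: stack=$ b Q y b  input=b y b $  — match b
step 6: stack=$ b Q y  input=y b $  — match y
step 7: stack=$ b Q  input=b $  — expand Q ::= epsilon
step 8: stack=$ b  input=b $  — match b
Accept reached after 8 steps.

8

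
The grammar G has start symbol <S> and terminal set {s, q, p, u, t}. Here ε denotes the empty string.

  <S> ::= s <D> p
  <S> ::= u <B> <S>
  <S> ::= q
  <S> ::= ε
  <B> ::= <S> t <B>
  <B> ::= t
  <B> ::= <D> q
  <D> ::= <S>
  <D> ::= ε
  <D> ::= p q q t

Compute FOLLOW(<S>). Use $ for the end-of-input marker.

FIRST(<S>) = {ε, q, s, u}
FIRST(<D>) = {ε, p, q, s, u}  (via <S>)
FIRST(<B>) = {p, q, s, t, u}  (via <S> t <B>, <D> q)
FOLLOW(<S>) includes $ since <S> is the start symbol.
FOLLOW(<D>): in <S>::=s <D> p, <D> is followed by p with FIRST {p}; in <B>::=<D> q, <D> is followed by q with FIRST {q}. Thus FOLLOW(<D>) = {p, q}.
FOLLOW(<S>): in <S>::=u <B> <S>, the suffix after <S> is empty (adds nothing new); in <B>::=<S> t <B>, <S> is followed by t <B> with FIRST {t}; in <D>::=<S>, the suffix after <S> is empty, so FOLLOW(<S>) ⊇ FOLLOW(<D>) = {p, q}. Thus FOLLOW(<S>) = {$, p, q, t}.
FOLLOW(<B>): in <S>::=u <B> <S>, <B> is followed by <S> with FIRST {ε, q, s, u}; in <S>::=u <B> <S>, the suffix after <B> is nullable, so FOLLOW(<B>) ⊇ FOLLOW(<S>) = {$, p, q, t}; in <B>::=<S> t <B>, the suffix after <B> is empty (adds nothing new). Thus FOLLOW(<B>) = {$, p, q, s, t, u}.

{$, p, q, t}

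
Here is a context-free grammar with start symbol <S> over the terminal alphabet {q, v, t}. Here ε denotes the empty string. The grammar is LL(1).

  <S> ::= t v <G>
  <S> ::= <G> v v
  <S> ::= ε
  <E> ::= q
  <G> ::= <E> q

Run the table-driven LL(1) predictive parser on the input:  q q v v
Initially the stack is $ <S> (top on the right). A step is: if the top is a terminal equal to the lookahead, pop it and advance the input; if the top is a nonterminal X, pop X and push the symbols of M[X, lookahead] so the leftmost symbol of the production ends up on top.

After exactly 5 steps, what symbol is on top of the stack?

v

     Stack        Input      Action
  1  $ <S>        q q v v $  expand <S> ::= <G> v v
  2  $ v v <G>    q q v v $  expand <G> ::= <E> q
  3  $ v v q <E>  q q v v $  expand <E> ::= q
  4  $ v v q q    q q v v $  match q
  5  $ v v q      q v v $    match q
Stack after step 5: $ v v (top = v).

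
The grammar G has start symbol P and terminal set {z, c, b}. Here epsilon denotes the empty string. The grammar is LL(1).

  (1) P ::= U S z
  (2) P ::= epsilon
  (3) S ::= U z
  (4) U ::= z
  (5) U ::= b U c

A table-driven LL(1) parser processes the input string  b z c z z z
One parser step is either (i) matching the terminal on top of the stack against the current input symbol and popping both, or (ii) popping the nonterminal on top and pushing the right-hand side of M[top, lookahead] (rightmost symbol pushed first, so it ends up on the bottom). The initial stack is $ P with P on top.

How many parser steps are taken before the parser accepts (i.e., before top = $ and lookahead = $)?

      Stack        Input          Action
   1  $ P          b z c z z z $  expand P ::= U S z
   2  $ z S U      b z c z z z $  expand U ::= b U c
   3  $ z S c U b  b z c z z z $  match b
   4  $ z S c U    z c z z z $    expand U ::= z
   5  $ z S c z    z c z z z $    match z
   6  $ z S c      c z z z $      match c
   7  $ z S        z z z $        expand S ::= U z
   8  $ z z U      z z z $        expand U ::= z
   9  $ z z z      z z z $        match z
  10  $ z z        z z $          match z
  11  $ z          z $            match z
Accept reached after 11 steps.

11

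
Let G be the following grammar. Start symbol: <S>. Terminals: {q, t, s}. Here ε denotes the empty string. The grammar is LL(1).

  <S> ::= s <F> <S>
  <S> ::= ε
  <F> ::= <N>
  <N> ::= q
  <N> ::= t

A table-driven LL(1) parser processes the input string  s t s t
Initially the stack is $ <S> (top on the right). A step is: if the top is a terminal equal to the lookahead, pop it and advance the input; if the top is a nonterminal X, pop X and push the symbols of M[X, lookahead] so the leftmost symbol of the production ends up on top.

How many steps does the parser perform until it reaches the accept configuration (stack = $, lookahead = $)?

11

step 1: stack=$ <S>  input=s t s t $  — expand <S> ::= s <F> <S>
step 2: stack=$ <S> <F> s  input=s t s t $  — match s
step 3: stack=$ <S> <F>  input=t s t $  — expand <F> ::= <N>
step 4: stack=$ <S> <N>  input=t s t $  — expand <N> ::= t
step 5: stack=$ <S> t  input=t s t $  — match t
step 6: stack=$ <S>  input=s t $  — expand <S> ::= s <F> <S>
step 7: stack=$ <S> <F> s  input=s t $  — match s
step 8: stack=$ <S> <F>  input=t $  — expand <F> ::= <N>
step 9: stack=$ <S> <N>  input=t $  — expand <N> ::= t
step 10: stack=$ <S> t  input=t $  — match t
step 11: stack=$ <S>  input=$  — expand <S> ::= ε
Accept reached after 11 steps.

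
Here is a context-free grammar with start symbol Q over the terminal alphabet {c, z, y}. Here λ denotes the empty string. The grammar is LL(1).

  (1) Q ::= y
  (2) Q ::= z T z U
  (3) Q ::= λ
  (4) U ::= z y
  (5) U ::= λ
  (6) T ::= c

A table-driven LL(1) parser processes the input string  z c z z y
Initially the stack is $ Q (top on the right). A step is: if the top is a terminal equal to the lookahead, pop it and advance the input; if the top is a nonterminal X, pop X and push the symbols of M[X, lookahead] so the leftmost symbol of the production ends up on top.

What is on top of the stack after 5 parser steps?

U

step 1: stack=$ Q  input=z c z z y $  — expand Q ::= z T z U
step 2: stack=$ U z T z  input=z c z z y $  — match z
step 3: stack=$ U z T  input=c z z y $  — expand T ::= c
step 4: stack=$ U z c  input=c z z y $  — match c
step 5: stack=$ U z  input=z z y $  — match z
Stack after step 5: $ U (top = U).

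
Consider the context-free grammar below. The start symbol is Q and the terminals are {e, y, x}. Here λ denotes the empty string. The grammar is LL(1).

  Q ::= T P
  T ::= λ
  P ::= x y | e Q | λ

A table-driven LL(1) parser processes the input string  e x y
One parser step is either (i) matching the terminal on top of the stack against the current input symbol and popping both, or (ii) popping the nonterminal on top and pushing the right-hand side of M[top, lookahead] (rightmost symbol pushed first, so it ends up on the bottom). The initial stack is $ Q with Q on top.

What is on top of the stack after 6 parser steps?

step 1: stack=$ Q  input=e x y $  — expand Q ::= T P
step 2: stack=$ P T  input=e x y $  — expand T ::= λ
step 3: stack=$ P  input=e x y $  — expand P ::= e Q
step 4: stack=$ Q e  input=e x y $  — match e
step 5: stack=$ Q  input=x y $  — expand Q ::= T P
step 6: stack=$ P T  input=x y $  — expand T ::= λ
Stack after step 6: $ P (top = P).

P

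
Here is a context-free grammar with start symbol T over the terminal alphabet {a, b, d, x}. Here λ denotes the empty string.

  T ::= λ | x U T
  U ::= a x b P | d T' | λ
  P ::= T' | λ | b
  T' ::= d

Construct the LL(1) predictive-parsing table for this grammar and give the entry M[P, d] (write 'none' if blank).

P ::= T'

FIRST(T) = {λ, x}
FIRST(U) = {λ, a, d}
FIRST(T') = {d}
FIRST(P) = {λ, b, d}  (via T')
FOLLOW(T) includes $ since T is the start symbol.
FOLLOW(U): in T::=x U T, U is followed by T with FIRST {λ, x}; in T::=x U T, the suffix after U is nullable, so FOLLOW(U) ⊇ FOLLOW(T) = {$}. Thus FOLLOW(U) = {$, x}.
FOLLOW(P): in U::=a x b P, the suffix after P is empty, so FOLLOW(P) ⊇ FOLLOW(U) = {$, x}. Thus FOLLOW(P) = {$, x}.
For P ::= T': FIRST(T') = {d}, so it goes in M[P, t] for t ∈ {d}.
For P ::= λ: FIRST(λ) = {λ}, so it goes in M[P, t] for t ∈ {}; since λ ∈ FIRST, also for every t ∈ FOLLOW(P) = {$, x}.
For P ::= b: FIRST(b) = {b}, so it goes in M[P, t] for t ∈ {b}.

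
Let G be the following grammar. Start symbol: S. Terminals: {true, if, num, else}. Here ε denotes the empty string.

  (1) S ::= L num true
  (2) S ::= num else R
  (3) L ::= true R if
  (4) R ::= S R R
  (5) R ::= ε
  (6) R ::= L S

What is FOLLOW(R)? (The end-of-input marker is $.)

{$, if, num, true}

FIRST(L): from L::=true R if we get {true}. So FIRST(L) = {true}.
FIRST(S): from S::=L num true we get {true}; from S::=num else R we get {num}. So FIRST(S) = {num, true}.
FIRST(R): from R::=S R R we get {num, true}; from R::=ε we get {ε}; from R::=L S we get {true}. So FIRST(R) = {ε, num, true}.
FOLLOW(S) includes $ since S is the start symbol.
FOLLOW(L): in S::=L num true, L is followed by num true with FIRST {num}; in R::=L S, L is followed by S with FIRST {num, true}. Thus FOLLOW(L) = {num, true}.
FOLLOW(S): in R::=S R R, S is followed by R R with FIRST {ε, num, true}; in R::=S R R, the suffix after S is nullable, so FOLLOW(S) ⊇ FOLLOW(R) = {$, if, num, true}; in R::=L S, the suffix after S is empty, so FOLLOW(S) ⊇ FOLLOW(R) = {$, if, num, true}. Thus FOLLOW(S) = {$, if, num, true}.
FOLLOW(R): in S::=num else R, the suffix after R is empty, so FOLLOW(R) ⊇ FOLLOW(S) = {$, if, num, true}; in L::=true R if, R is followed by if with FIRST {if}; in R::=S R R (occurrence 1), R is followed by R with FIRST {ε, num, true}; in R::=S R R (occurrence 1), the suffix after R is nullable (adds nothing new); in R::=S R R (occurrence 2), the suffix after R is empty (adds nothing new). Thus FOLLOW(R) = {$, if, num, true}.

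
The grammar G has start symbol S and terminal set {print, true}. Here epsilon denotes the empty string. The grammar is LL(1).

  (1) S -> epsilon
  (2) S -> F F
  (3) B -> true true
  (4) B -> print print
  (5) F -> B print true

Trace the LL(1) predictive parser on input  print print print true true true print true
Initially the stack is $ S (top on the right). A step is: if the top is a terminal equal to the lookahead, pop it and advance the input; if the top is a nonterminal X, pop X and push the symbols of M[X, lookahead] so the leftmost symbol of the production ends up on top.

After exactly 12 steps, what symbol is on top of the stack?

      Stack                       Input                                          Action
   1  $ S                         print print print true true true print true $  expand S -> F F
   2  $ F F                       print print print true true true print true $  expand F -> B print true
   3  $ F true print B            print print print true true true print true $  expand B -> print print
   4  $ F true print print print  print print print true true true print true $  match print
   5  $ F true print print        print print true true true print true $        match print
   6  $ F true print              print true true true print true $              match print
   7  $ F true                    true true true print true $                    match true
   8  $ F                         true true print true $                         expand F -> B print true
   9  $ true print B              true true print true $                         expand B -> true true
  10  $ true print true true      true true print true $                         match true
  11  $ true print true           true print true $                              match true
  12  $ true print                print true $                                   match print
Stack after step 12: $ true (top = true).

true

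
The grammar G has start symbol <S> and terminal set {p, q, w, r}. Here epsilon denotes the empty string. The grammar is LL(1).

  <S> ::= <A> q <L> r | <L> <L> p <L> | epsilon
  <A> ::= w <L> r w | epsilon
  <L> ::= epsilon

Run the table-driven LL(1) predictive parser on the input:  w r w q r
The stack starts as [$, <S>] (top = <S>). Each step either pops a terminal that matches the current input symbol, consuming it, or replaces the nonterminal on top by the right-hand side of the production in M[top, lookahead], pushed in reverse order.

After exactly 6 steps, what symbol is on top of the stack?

q

     Stack                Input        Action
  1  $ <S>                w r w q r $  expand <S> ::= <A> q <L> r
  2  $ r <L> q <A>        w r w q r $  expand <A> ::= w <L> r w
  3  $ r <L> q w r <L> w  w r w q r $  match w
  4  $ r <L> q w r <L>    r w q r $    expand <L> ::= epsilon
  5  $ r <L> q w r        r w q r $    match r
  6  $ r <L> q w          w q r $      match w
Stack after step 6: $ r <L> q (top = q).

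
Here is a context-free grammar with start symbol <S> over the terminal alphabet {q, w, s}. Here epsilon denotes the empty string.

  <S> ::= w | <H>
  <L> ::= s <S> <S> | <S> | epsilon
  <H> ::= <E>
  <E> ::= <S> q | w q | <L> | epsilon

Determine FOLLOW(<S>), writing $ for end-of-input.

FIRST(<S>) = {epsilon, q, s, w}  (via <H>)
FIRST(<L>) = {epsilon, q, s, w}  (via <S>)
FIRST(<E>) = {epsilon, q, s, w}  (via <S> q, <L>)
FIRST(<H>) = {epsilon, q, s, w}  (via <E>)
FOLLOW(<S>) includes $ since <S> is the start symbol.
FOLLOW(<S>): in <L>::=s <S> <S> (occurrence 1), <S> is followed by <S> with FIRST {epsilon, q, s, w}; in <L>::=s <S> <S> (occurrence 1), the suffix after <S> is nullable, so FOLLOW(<S>) ⊇ FOLLOW(<L>) = {$, q, s, w}; in <L>::=s <S> <S> (occurrence 2), the suffix after <S> is empty, so FOLLOW(<S>) ⊇ FOLLOW(<L>) = {$, q, s, w}; in <L>::=<S>, the suffix after <S> is empty, so FOLLOW(<S>) ⊇ FOLLOW(<L>) = {$, q, s, w}; in <E>::=<S> q, <S> is followed by q with FIRST {q}. Thus FOLLOW(<S>) = {$, q, s, w}.
FOLLOW(<H>): in <S>::=<H>, the suffix after <H> is empty, so FOLLOW(<H>) ⊇ FOLLOW(<S>) = {$, q, s, w}. Thus FOLLOW(<H>) = {$, q, s, w}.
FOLLOW(<E>): in <H>::=<E>, the suffix after <E> is empty, so FOLLOW(<E>) ⊇ FOLLOW(<H>) = {$, q, s, w}. Thus FOLLOW(<E>) = {$, q, s, w}.
FOLLOW(<L>): in <E>::=<L>, the suffix after <L> is empty, so FOLLOW(<L>) ⊇ FOLLOW(<E>) = {$, q, s, w}. Thus FOLLOW(<L>) = {$, q, s, w}.

{$, q, s, w}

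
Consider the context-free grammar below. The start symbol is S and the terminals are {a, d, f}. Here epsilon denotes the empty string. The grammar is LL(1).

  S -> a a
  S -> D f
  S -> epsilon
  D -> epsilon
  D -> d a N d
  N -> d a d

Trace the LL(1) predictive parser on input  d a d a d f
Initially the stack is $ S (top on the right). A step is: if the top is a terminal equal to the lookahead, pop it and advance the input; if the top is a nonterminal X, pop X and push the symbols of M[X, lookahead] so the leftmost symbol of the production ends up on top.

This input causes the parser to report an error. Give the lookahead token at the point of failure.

     Stack        Input          Action
  1  $ S          d a d a d f $  expand S -> D f
  2  $ f D        d a d a d f $  expand D -> d a N d
  3  $ f d N a d  d a d a d f $  match d
  4  $ f d N a    a d a d f $    match a
  5  $ f d N      d a d f $      expand N -> d a d
  6  $ f d d a d  d a d f $      match d
  7  $ f d d a    a d f $        match a
  8  $ f d d      d f $          match d
  9  $ f d        f $            error: top is terminal d but lookahead is f

f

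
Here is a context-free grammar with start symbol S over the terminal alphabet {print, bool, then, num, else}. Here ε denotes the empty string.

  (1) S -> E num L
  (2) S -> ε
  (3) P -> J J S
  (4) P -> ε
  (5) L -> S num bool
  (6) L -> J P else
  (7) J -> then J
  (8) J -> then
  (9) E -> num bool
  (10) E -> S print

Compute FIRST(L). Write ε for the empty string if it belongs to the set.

FIRST(J): from J->then J we get {then}; from J->then we get {then}. So FIRST(J) = {then}.
FIRST(P): from P->J J S we get {then}; from P->ε we get {ε}. So FIRST(P) = {ε, then}.
FIRST(S): from S->E num L we get {num, print}; from S->ε we get {ε}. So FIRST(S) = {ε, num, print}.
FIRST(L): from L->S num bool we get {num, print}; from L->J P else we get {then}. So FIRST(L) = {num, print, then}.
FIRST(E): from E->num bool we get {num}; from E->S print we get {num, print}. So FIRST(E) = {num, print}.

{num, print, then}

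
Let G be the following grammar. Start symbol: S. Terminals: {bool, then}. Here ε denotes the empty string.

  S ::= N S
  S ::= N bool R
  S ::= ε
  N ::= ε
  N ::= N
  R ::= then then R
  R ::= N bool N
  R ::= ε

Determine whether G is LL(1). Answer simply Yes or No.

No

FIRST(S) = {ε, bool}
FIRST(N) = {ε}
FIRST(R) = {ε, bool, then}
FOLLOW(S) = {$}
FOLLOW(N) = {$, bool}
FOLLOW(R) = {$}
Cell M[N, $] receives both N ::= ε and N ::= N — the grammar is not LL(1).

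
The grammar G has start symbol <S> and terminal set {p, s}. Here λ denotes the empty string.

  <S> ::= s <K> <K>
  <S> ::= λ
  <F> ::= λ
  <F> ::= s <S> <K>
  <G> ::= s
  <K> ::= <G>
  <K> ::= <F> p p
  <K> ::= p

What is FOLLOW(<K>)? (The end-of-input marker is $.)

FIRST(<S>) = {λ, s}
FIRST(<F>) = {λ, s}
FIRST(<G>) = {s}
FIRST(<K>) = {p, s}  (via <G>, <F> p p)
FOLLOW(<S>) includes $ since <S> is the start symbol.
FOLLOW(<S>): in <F>::=s <S> <K>, <S> is followed by <K> with FIRST {p, s}. Thus FOLLOW(<S>) = {$, p, s}.
FOLLOW(<F>): in <K>::=<F> p p, <F> is followed by p p with FIRST {p}. Thus FOLLOW(<F>) = {p}.
FOLLOW(<K>): in <S>::=s <K> <K> (occurrence 1), <K> is followed by <K> with FIRST {p, s}; in <S>::=s <K> <K> (occurrence 2), the suffix after <K> is empty, so FOLLOW(<K>) ⊇ FOLLOW(<S>) = {$, p, s}; in <F>::=s <S> <K>, the suffix after <K> is empty, so FOLLOW(<K>) ⊇ FOLLOW(<F>) = {p}. Thus FOLLOW(<K>) = {$, p, s}.
FOLLOW(<G>): in <K>::=<G>, the suffix after <G> is empty, so FOLLOW(<G>) ⊇ FOLLOW(<K>) = {$, p, s}. Thus FOLLOW(<G>) = {$, p, s}.

{$, p, s}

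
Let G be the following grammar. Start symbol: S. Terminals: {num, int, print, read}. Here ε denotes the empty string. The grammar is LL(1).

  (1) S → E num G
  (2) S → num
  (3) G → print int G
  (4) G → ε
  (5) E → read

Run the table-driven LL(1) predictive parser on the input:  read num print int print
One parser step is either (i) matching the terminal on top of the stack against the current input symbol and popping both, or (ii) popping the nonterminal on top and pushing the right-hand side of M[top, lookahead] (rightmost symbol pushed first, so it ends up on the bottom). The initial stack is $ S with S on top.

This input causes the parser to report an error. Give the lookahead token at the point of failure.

step 1: stack=$ S  input=read num print int print $  — expand S → E num G
step 2: stack=$ G num E  input=read num print int print $  — expand E → read
step 3: stack=$ G num read  input=read num print int print $  — match read
step 4: stack=$ G num  input=num print int print $  — match num
step 5: stack=$ G  input=print int print $  — expand G → print int G
step 6: stack=$ G int print  input=print int print $  — match print
step 7: stack=$ G int  input=int print $  — match int
step 8: stack=$ G  input=print $  — expand G → print int G
step 9: stack=$ G int print  input=print $  — match print
step 10: stack=$ G int  input=$  — error: top is terminal int but lookahead is $

$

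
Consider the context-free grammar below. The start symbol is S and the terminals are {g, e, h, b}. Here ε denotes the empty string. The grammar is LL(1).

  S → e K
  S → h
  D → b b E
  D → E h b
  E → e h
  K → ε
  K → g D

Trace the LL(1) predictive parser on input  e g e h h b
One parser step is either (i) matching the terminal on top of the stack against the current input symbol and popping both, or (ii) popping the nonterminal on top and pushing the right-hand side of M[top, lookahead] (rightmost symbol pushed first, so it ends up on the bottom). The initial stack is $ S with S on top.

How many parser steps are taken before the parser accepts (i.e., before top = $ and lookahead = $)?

10

step 1: stack=$ S  input=e g e h h b $  — expand S → e K
step 2: stack=$ K e  input=e g e h h b $  — match e
step 3: stack=$ K  input=g e h h b $  — expand K → g D
step 4: stack=$ D g  input=g e h h b $  — match g
step 5: stack=$ D  input=e h h b $  — expand D → E h b
step 6: stack=$ b h E  input=e h h b $  — expand E → e h
step 7: stack=$ b h h e  input=e h h b $  — match e
step 8: stack=$ b h h  input=h h b $  — match h
step 9: stack=$ b h  input=h b $  — match h
step 10: stack=$ b  input=b $  — match b
Accept reached after 10 steps.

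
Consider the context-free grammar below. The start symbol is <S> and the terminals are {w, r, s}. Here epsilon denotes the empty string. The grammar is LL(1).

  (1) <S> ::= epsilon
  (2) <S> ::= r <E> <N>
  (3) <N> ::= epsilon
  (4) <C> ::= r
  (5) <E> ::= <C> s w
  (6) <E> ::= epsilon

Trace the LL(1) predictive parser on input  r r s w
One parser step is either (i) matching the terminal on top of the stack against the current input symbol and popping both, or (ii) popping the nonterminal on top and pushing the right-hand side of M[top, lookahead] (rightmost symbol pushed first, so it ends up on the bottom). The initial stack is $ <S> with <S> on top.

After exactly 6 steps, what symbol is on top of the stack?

w

     Stack          Input      Action
  1  $ <S>          r r s w $  expand <S> ::= r <E> <N>
  2  $ <N> <E> r    r r s w $  match r
  3  $ <N> <E>      r s w $    expand <E> ::= <C> s w
  4  $ <N> w s <C>  r s w $    expand <C> ::= r
  5  $ <N> w s r    r s w $    match r
  6  $ <N> w s      s w $      match s
Stack after step 6: $ <N> w (top = w).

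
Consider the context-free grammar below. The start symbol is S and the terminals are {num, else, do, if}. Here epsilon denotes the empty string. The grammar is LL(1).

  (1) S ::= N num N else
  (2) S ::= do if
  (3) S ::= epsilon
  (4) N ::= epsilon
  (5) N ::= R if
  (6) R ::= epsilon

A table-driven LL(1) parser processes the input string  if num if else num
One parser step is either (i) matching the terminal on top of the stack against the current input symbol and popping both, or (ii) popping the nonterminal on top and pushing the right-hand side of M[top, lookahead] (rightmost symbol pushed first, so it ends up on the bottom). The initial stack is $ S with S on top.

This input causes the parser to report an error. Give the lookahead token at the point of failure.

step 1: stack=$ S  input=if num if else num $  — expand S ::= N num N else
step 2: stack=$ else N num N  input=if num if else num $  — expand N ::= R if
step 3: stack=$ else N num if R  input=if num if else num $  — expand R ::= epsilon
step 4: stack=$ else N num if  input=if num if else num $  — match if
step 5: stack=$ else N num  input=num if else num $  — match num
step 6: stack=$ else N  input=if else num $  — expand N ::= R if
step 7: stack=$ else if R  input=if else num $  — expand R ::= epsilon
step 8: stack=$ else if  input=if else num $  — match if
step 9: stack=$ else  input=else num $  — match else
step 10: stack=$  input=num $  — error: stack empty but input remains

num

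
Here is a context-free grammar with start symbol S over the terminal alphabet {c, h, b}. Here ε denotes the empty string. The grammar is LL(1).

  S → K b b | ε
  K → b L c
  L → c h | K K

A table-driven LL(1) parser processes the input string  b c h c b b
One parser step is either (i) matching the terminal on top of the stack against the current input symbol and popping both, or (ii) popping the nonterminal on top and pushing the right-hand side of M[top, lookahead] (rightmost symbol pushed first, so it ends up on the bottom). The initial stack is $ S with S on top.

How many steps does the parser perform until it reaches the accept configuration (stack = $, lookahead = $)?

9

step 1: stack=$ S  input=b c h c b b $  — expand S → K b b
step 2: stack=$ b b K  input=b c h c b b $  — expand K → b L c
step 3: stack=$ b b c L b  input=b c h c b b $  — match b
step 4: stack=$ b b c L  input=c h c b b $  — expand L → c h
step 5: stack=$ b b c h c  input=c h c b b $  — match c
step 6: stack=$ b b c h  input=h c b b $  — match h
step 7: stack=$ b b c  input=c b b $  — match c
step 8: stack=$ b b  input=b b $  — match b
step 9: stack=$ b  input=b $  — match b
Accept reached after 9 steps.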